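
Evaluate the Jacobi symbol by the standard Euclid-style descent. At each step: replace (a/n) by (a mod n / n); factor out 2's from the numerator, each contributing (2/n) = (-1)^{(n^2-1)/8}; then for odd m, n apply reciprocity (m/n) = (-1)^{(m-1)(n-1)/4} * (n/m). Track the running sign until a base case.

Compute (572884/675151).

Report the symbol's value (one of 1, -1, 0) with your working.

1

factor out 2^2: 572884 = 2^2·143221; with 675151 mod 8 = 7, (2/675151) = +1; sign now +1; continue with (143221/675151)
flip (143221/675151) -> (675151/143221): both odd, 143221 mod 4 = 1, 675151 mod 4 = 3, so the flip contributes +1; sign now +1
(675151/143221): 675151 mod 143221 = 102267, so (675151/143221) = (102267/143221)
flip (102267/143221) -> (143221/102267): both odd, 102267 mod 4 = 3, 143221 mod 4 = 1, so the flip contributes +1; sign now +1
(143221/102267): 143221 mod 102267 = 40954, so (143221/102267) = (40954/102267)
factor out 2^1: 40954 = 2^1·20477; with 102267 mod 8 = 3, (2/102267) = -1; sign now -1; continue with (20477/102267)
flip (20477/102267) -> (102267/20477): both odd, 20477 mod 4 = 1, 102267 mod 4 = 3, so the flip contributes +1; sign now -1
(102267/20477): 102267 mod 20477 = 20359, so (102267/20477) = (20359/20477)
flip (20359/20477) -> (20477/20359): both odd, 20359 mod 4 = 3, 20477 mod 4 = 1, so the flip contributes +1; sign now -1
(20477/20359): 20477 mod 20359 = 118, so (20477/20359) = (118/20359)
factor out 2^1: 118 = 2^1·59; with 20359 mod 8 = 7, (2/20359) = +1; sign now -1; continue with (59/20359)
flip (59/20359) -> (20359/59): both odd, 59 mod 4 = 3, 20359 mod 4 = 3, so the flip contributes -1; sign now +1
(20359/59): 20359 mod 59 = 4, so (20359/59) = (4/59)
factor out 2^2: 4 = 2^2·1; with 59 mod 8 = 3, (2/59) = -1; sign now +1; continue with (1/59)
reached (1/59) = 1, so the symbol is +1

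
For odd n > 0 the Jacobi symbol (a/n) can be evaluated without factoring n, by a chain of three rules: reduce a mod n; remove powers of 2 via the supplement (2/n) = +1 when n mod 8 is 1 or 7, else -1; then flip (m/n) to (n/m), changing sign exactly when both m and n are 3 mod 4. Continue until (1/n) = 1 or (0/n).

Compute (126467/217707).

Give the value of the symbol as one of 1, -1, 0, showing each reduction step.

flip (126467/217707) -> (217707/126467): both odd, 126467 mod 4 = 3, 217707 mod 4 = 3, so the flip contributes -1; sign now -1
(217707/126467): 217707 mod 126467 = 91240, so (217707/126467) = (91240/126467)
factor out 2^3: 91240 = 2^3·11405; with 126467 mod 8 = 3, (2/126467) = -1; sign now +1; continue with (11405/126467)
flip (11405/126467) -> (126467/11405): both odd, 11405 mod 4 = 1, 126467 mod 4 = 3, so the flip contributes +1; sign now +1
(126467/11405): 126467 mod 11405 = 1012, so (126467/11405) = (1012/11405)
factor out 2^2: 1012 = 2^2·253; with 11405 mod 8 = 5, (2/11405) = -1; sign now +1; continue with (253/11405)
flip (253/11405) -> (11405/253): both odd, 253 mod 4 = 1, 11405 mod 4 = 1, so the flip contributes +1; sign now +1
(11405/253): 11405 mod 253 = 20, so (11405/253) = (20/253)
factor out 2^2: 20 = 2^2·5; with 253 mod 8 = 5, (2/253) = -1; sign now +1; continue with (5/253)
flip (5/253) -> (253/5): both odd, 5 mod 4 = 1, 253 mod 4 = 1, so the flip contributes +1; sign now +1
(253/5): 253 mod 5 = 3, so (253/5) = (3/5)
flip (3/5) -> (5/3): both odd, 3 mod 4 = 3, 5 mod 4 = 1, so the flip contributes +1; sign now +1
(5/3): 5 mod 3 = 2, so (5/3) = (2/3)
factor out 2^1: 2 = 2^1·1; with 3 mod 8 = 3, (2/3) = -1; sign now -1; continue with (1/3)
reached (1/3) = 1, so the symbol is -1

-1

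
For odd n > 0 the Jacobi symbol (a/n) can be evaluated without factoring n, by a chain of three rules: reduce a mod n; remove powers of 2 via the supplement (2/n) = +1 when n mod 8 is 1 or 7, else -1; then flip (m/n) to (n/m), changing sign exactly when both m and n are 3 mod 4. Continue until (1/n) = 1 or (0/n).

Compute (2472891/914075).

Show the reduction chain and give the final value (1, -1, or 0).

1

(2472891/914075): 2472891 mod 914075 = 644741, so (2472891/914075) = (644741/914075)
flip (644741/914075) -> (914075/644741): both odd, 644741 mod 4 = 1, 914075 mod 4 = 3, so the flip contributes +1; sign now +1
(914075/644741): 914075 mod 644741 = 269334, so (914075/644741) = (269334/644741)
factor out 2^1: 269334 = 2^1·134667; with 644741 mod 8 = 5, (2/644741) = -1; sign now -1; continue with (134667/644741)
flip (134667/644741) -> (644741/134667): both odd, 134667 mod 4 = 3, 644741 mod 4 = 1, so the flip contributes +1; sign now -1
(644741/134667): 644741 mod 134667 = 106073, so (644741/134667) = (106073/134667)
flip (106073/134667) -> (134667/106073): both odd, 106073 mod 4 = 1, 134667 mod 4 = 3, so the flip contributes +1; sign now -1
(134667/106073): 134667 mod 106073 = 28594, so (134667/106073) = (28594/106073)
factor out 2^1: 28594 = 2^1·14297; with 106073 mod 8 = 1, (2/106073) = +1; sign now -1; continue with (14297/106073)
flip (14297/106073) -> (106073/14297): both odd, 14297 mod 4 = 1, 106073 mod 4 = 1, so the flip contributes +1; sign now -1
(106073/14297): 106073 mod 14297 = 5994, so (106073/14297) = (5994/14297)
factor out 2^1: 5994 = 2^1·2997; with 14297 mod 8 = 1, (2/14297) = +1; sign now -1; continue with (2997/14297)
flip (2997/14297) -> (14297/2997): both odd, 2997 mod 4 = 1, 14297 mod 4 = 1, so the flip contributes +1; sign now -1
(14297/2997): 14297 mod 2997 = 2309, so (14297/2997) = (2309/2997)
flip (2309/2997) -> (2997/2309): both odd, 2309 mod 4 = 1, 2997 mod 4 = 1, so the flip contributes +1; sign now -1
(2997/2309): 2997 mod 2309 = 688, so (2997/2309) = (688/2309)
factor out 2^4: 688 = 2^4·43; with 2309 mod 8 = 5, (2/2309) = -1; sign now -1; continue with (43/2309)
flip (43/2309) -> (2309/43): both odd, 43 mod 4 = 3, 2309 mod 4 = 1, so the flip contributes +1; sign now -1
(2309/43): 2309 mod 43 = 30, so (2309/43) = (30/43)
factor out 2^1: 30 = 2^1·15; with 43 mod 8 = 3, (2/43) = -1; sign now +1; continue with (15/43)
flip (15/43) -> (43/15): both odd, 15 mod 4 = 3, 43 mod 4 = 3, so the flip contributes -1; sign now -1
(43/15): 43 mod 15 = 13, so (43/15) = (13/15)
flip (13/15) -> (15/13): both odd, 13 mod 4 = 1, 15 mod 4 = 3, so the flip contributes +1; sign now -1
(15/13): 15 mod 13 = 2, so (15/13) = (2/13)
factor out 2^1: 2 = 2^1·1; with 13 mod 8 = 5, (2/13) = -1; sign now +1; continue with (1/13)
reached (1/13) = 1, so the symbol is +1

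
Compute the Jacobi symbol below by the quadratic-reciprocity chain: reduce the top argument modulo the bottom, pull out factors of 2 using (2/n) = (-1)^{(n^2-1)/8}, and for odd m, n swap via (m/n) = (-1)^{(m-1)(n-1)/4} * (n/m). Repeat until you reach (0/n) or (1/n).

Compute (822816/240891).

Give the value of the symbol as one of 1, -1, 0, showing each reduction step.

(822816/240891): 822816 mod 240891 = 100143, so (822816/240891) = (100143/240891)
flip (100143/240891) -> (240891/100143): both odd, 100143 mod 4 = 3, 240891 mod 4 = 3, so the flip contributes -1; sign now -1
(240891/100143): 240891 mod 100143 = 40605, so (240891/100143) = (40605/100143)
flip (40605/100143) -> (100143/40605): both odd, 40605 mod 4 = 1, 100143 mod 4 = 3, so the flip contributes +1; sign now -1
(100143/40605): 100143 mod 40605 = 18933, so (100143/40605) = (18933/40605)
flip (18933/40605) -> (40605/18933): both odd, 18933 mod 4 = 1, 40605 mod 4 = 1, so the flip contributes +1; sign now -1
(40605/18933): 40605 mod 18933 = 2739, so (40605/18933) = (2739/18933)
flip (2739/18933) -> (18933/2739): both odd, 2739 mod 4 = 3, 18933 mod 4 = 1, so the flip contributes +1; sign now -1
(18933/2739): 18933 mod 2739 = 2499, so (18933/2739) = (2499/2739)
flip (2499/2739) -> (2739/2499): both odd, 2499 mod 4 = 3, 2739 mod 4 = 3, so the flip contributes -1; sign now +1
(2739/2499): 2739 mod 2499 = 240, so (2739/2499) = (240/2499)
factor out 2^4: 240 = 2^4·15; with 2499 mod 8 = 3, (2/2499) = -1; sign now +1; continue with (15/2499)
flip (15/2499) -> (2499/15): both odd, 15 mod 4 = 3, 2499 mod 4 = 3, so the flip contributes -1; sign now -1
(2499/15): 2499 mod 15 = 9, so (2499/15) = (9/15)
flip (9/15) -> (15/9): both odd, 9 mod 4 = 1, 15 mod 4 = 3, so the flip contributes +1; sign now -1
(15/9): 15 mod 9 = 6, so (15/9) = (6/9)
factor out 2^1: 6 = 2^1·3; with 9 mod 8 = 1, (2/9) = +1; sign now -1; continue with (3/9)
flip (3/9) -> (9/3): both odd, 3 mod 4 = 3, 9 mod 4 = 1, so the flip contributes +1; sign now -1
(9/3): 9 mod 3 = 0, so (9/3) = (0/3)
reached (0/3); gcd(a, n) > 1, so (0/3) = 0 and the symbol is 0

0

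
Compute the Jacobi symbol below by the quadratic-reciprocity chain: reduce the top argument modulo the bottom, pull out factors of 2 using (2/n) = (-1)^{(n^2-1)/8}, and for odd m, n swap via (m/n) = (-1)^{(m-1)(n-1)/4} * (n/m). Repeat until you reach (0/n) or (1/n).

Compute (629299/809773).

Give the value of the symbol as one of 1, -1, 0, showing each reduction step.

flip (629299/809773) -> (809773/629299): both odd, 629299 mod 4 = 3, 809773 mod 4 = 1, so the flip contributes +1; sign now +1
(809773/629299): 809773 mod 629299 = 180474, so (809773/629299) = (180474/629299)
factor out 2^1: 180474 = 2^1·90237; with 629299 mod 8 = 3, (2/629299) = -1; sign now -1; continue with (90237/629299)
flip (90237/629299) -> (629299/90237): both odd, 90237 mod 4 = 1, 629299 mod 4 = 3, so the flip contributes +1; sign now -1
(629299/90237): 629299 mod 90237 = 87877, so (629299/90237) = (87877/90237)
flip (87877/90237) -> (90237/87877): both odd, 87877 mod 4 = 1, 90237 mod 4 = 1, so the flip contributes +1; sign now -1
(90237/87877): 90237 mod 87877 = 2360, so (90237/87877) = (2360/87877)
factor out 2^3: 2360 = 2^3·295; with 87877 mod 8 = 5, (2/87877) = -1; sign now +1; continue with (295/87877)
flip (295/87877) -> (87877/295): both odd, 295 mod 4 = 3, 87877 mod 4 = 1, so the flip contributes +1; sign now +1
(87877/295): 87877 mod 295 = 262, so (87877/295) = (262/295)
factor out 2^1: 262 = 2^1·131; with 295 mod 8 = 7, (2/295) = +1; sign now +1; continue with (131/295)
flip (131/295) -> (295/131): both odd, 131 mod 4 = 3, 295 mod 4 = 3, so the flip contributes -1; sign now -1
(295/131): 295 mod 131 = 33, so (295/131) = (33/131)
flip (33/131) -> (131/33): both odd, 33 mod 4 = 1, 131 mod 4 = 3, so the flip contributes +1; sign now -1
(131/33): 131 mod 33 = 32, so (131/33) = (32/33)
factor out 2^5: 32 = 2^5·1; with 33 mod 8 = 1, (2/33) = +1; sign now -1; continue with (1/33)
reached (1/33) = 1, so the symbol is -1

-1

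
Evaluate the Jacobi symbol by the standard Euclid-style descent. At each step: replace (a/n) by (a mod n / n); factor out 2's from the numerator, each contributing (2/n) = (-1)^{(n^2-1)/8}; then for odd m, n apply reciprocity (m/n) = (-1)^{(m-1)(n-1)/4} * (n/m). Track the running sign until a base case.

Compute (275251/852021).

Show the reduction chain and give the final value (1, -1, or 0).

reciprocity: (275251/852021) = +1·(852021/275251) since 275251 mod 4 = 3, 852021 mod 4 = 1; sign now +1
(852021/275251) = (26268/275251)   [reduce mod 275251]
26268 = 2^2·6567; (2/275251) = -1 since 275251 mod 8 = 3, so (26268/275251) = (-1)^2·(6567/275251); sign now +1
reciprocity: (6567/275251) = -1·(275251/6567) since 6567 mod 4 = 3, 275251 mod 4 = 3; sign now -1
(275251/6567) = (6004/6567)   [reduce mod 6567]
6004 = 2^2·1501; (2/6567) = +1 since 6567 mod 8 = 7, so (6004/6567) = (+1)^2·(1501/6567); sign now -1
reciprocity: (1501/6567) = +1·(6567/1501) since 1501 mod 4 = 1, 6567 mod 4 = 3; sign now -1
(6567/1501) = (563/1501)   [reduce mod 1501]
reciprocity: (563/1501) = +1·(1501/563) since 563 mod 4 = 3, 1501 mod 4 = 1; sign now -1
(1501/563) = (375/563)   [reduce mod 563]
reciprocity: (375/563) = -1·(563/375) since 375 mod 4 = 3, 563 mod 4 = 3; sign now +1
(563/375) = (188/375)   [reduce mod 375]
188 = 2^2·47; (2/375) = +1 since 375 mod 8 = 7, so (188/375) = (+1)^2·(47/375); sign now +1
reciprocity: (47/375) = -1·(375/47) since 47 mod 4 = 3, 375 mod 4 = 3; sign now -1
(375/47) = (46/47)   [reduce mod 47]
46 = 2^1·23; (2/47) = +1 since 47 mod 8 = 7, so (46/47) = (+1)^1·(23/47); sign now -1
reciprocity: (23/47) = -1·(47/23) since 23 mod 4 = 3, 47 mod 4 = 3; sign now +1
(47/23) = (1/23)   [reduce mod 23]
(1/23) = 1; final value = sign = +1

1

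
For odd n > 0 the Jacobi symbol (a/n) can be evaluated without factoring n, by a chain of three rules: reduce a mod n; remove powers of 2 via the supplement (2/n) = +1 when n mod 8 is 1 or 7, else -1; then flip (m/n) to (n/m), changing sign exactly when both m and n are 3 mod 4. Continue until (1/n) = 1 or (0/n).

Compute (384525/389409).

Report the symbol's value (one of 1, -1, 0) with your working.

0

flip (384525/389409) -> (389409/384525): both odd, 384525 mod 4 = 1, 389409 mod 4 = 1, so the flip contributes +1; sign now +1
(389409/384525): 389409 mod 384525 = 4884, so (389409/384525) = (4884/384525)
factor out 2^2: 4884 = 2^2·1221; with 384525 mod 8 = 5, (2/384525) = -1; sign now +1; continue with (1221/384525)
flip (1221/384525) -> (384525/1221): both odd, 1221 mod 4 = 1, 384525 mod 4 = 1, so the flip contributes +1; sign now +1
(384525/1221): 384525 mod 1221 = 1131, so (384525/1221) = (1131/1221)
flip (1131/1221) -> (1221/1131): both odd, 1131 mod 4 = 3, 1221 mod 4 = 1, so the flip contributes +1; sign now +1
(1221/1131): 1221 mod 1131 = 90, so (1221/1131) = (90/1131)
factor out 2^1: 90 = 2^1·45; with 1131 mod 8 = 3, (2/1131) = -1; sign now -1; continue with (45/1131)
flip (45/1131) -> (1131/45): both odd, 45 mod 4 = 1, 1131 mod 4 = 3, so the flip contributes +1; sign now -1
(1131/45): 1131 mod 45 = 6, so (1131/45) = (6/45)
factor out 2^1: 6 = 2^1·3; with 45 mod 8 = 5, (2/45) = -1; sign now +1; continue with (3/45)
flip (3/45) -> (45/3): both odd, 3 mod 4 = 3, 45 mod 4 = 1, so the flip contributes +1; sign now +1
(45/3): 45 mod 3 = 0, so (45/3) = (0/3)
reached (0/3); gcd(a, n) > 1, so (0/3) = 0 and the symbol is 0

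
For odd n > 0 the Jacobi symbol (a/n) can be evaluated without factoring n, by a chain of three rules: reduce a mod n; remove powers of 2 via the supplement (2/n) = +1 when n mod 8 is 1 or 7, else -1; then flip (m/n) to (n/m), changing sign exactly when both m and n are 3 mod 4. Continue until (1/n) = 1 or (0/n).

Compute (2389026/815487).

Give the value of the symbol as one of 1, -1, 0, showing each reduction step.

0

(2389026/815487): 2389026 mod 815487 = 758052, so (2389026/815487) = (758052/815487)
factor out 2^2: 758052 = 2^2·189513; with 815487 mod 8 = 7, (2/815487) = +1; sign now +1; continue with (189513/815487)
flip (189513/815487) -> (815487/189513): both odd, 189513 mod 4 = 1, 815487 mod 4 = 3, so the flip contributes +1; sign now +1
(815487/189513): 815487 mod 189513 = 57435, so (815487/189513) = (57435/189513)
flip (57435/189513) -> (189513/57435): both odd, 57435 mod 4 = 3, 189513 mod 4 = 1, so the flip contributes +1; sign now +1
(189513/57435): 189513 mod 57435 = 17208, so (189513/57435) = (17208/57435)
factor out 2^3: 17208 = 2^3·2151; with 57435 mod 8 = 3, (2/57435) = -1; sign now -1; continue with (2151/57435)
flip (2151/57435) -> (57435/2151): both odd, 2151 mod 4 = 3, 57435 mod 4 = 3, so the flip contributes -1; sign now +1
(57435/2151): 57435 mod 2151 = 1509, so (57435/2151) = (1509/2151)
flip (1509/2151) -> (2151/1509): both odd, 1509 mod 4 = 1, 2151 mod 4 = 3, so the flip contributes +1; sign now +1
(2151/1509): 2151 mod 1509 = 642, so (2151/1509) = (642/1509)
factor out 2^1: 642 = 2^1·321; with 1509 mod 8 = 5, (2/1509) = -1; sign now -1; continue with (321/1509)
flip (321/1509) -> (1509/321): both odd, 321 mod 4 = 1, 1509 mod 4 = 1, so the flip contributes +1; sign now -1
(1509/321): 1509 mod 321 = 225, so (1509/321) = (225/321)
flip (225/321) -> (321/225): both odd, 225 mod 4 = 1, 321 mod 4 = 1, so the flip contributes +1; sign now -1
(321/225): 321 mod 225 = 96, so (321/225) = (96/225)
factor out 2^5: 96 = 2^5·3; with 225 mod 8 = 1, (2/225) = +1; sign now -1; continue with (3/225)
flip (3/225) -> (225/3): both odd, 3 mod 4 = 3, 225 mod 4 = 1, so the flip contributes +1; sign now -1
(225/3): 225 mod 3 = 0, so (225/3) = (0/3)
reached (0/3); gcd(a, n) > 1, so (0/3) = 0 and the symbol is 0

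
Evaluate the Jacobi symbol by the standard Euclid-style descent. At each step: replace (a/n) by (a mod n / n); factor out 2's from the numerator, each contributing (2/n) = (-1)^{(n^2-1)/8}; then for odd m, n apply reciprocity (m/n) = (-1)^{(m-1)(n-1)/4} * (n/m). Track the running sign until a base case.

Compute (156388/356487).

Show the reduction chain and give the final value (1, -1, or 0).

-1

156388 = 2^2·39097; (2/356487) = +1 since 356487 mod 8 = 7, so (156388/356487) = (+1)^2·(39097/356487); sign now +1
reciprocity: (39097/356487) = +1·(356487/39097) since 39097 mod 4 = 1, 356487 mod 4 = 3; sign now +1
(356487/39097) = (4614/39097)   [reduce mod 39097]
4614 = 2^1·2307; (2/39097) = +1 since 39097 mod 8 = 1, so (4614/39097) = (+1)^1·(2307/39097); sign now +1
reciprocity: (2307/39097) = +1·(39097/2307) since 2307 mod 4 = 3, 39097 mod 4 = 1; sign now +1
(39097/2307) = (2185/2307)   [reduce mod 2307]
reciprocity: (2185/2307) = +1·(2307/2185) since 2185 mod 4 = 1, 2307 mod 4 = 3; sign now +1
(2307/2185) = (122/2185)   [reduce mod 2185]
122 = 2^1·61; (2/2185) = +1 since 2185 mod 8 = 1, so (122/2185) = (+1)^1·(61/2185); sign now +1
reciprocity: (61/2185) = +1·(2185/61) since 61 mod 4 = 1, 2185 mod 4 = 1; sign now +1
(2185/61) = (50/61)   [reduce mod 61]
50 = 2^1·25; (2/61) = -1 since 61 mod 8 = 5, so (50/61) = (-1)^1·(25/61); sign now -1
reciprocity: (25/61) = +1·(61/25) since 25 mod 4 = 1, 61 mod 4 = 1; sign now -1
(61/25) = (11/25)   [reduce mod 25]
reciprocity: (11/25) = +1·(25/11) since 11 mod 4 = 3, 25 mod 4 = 1; sign now -1
(25/11) = (3/11)   [reduce mod 11]
reciprocity: (3/11) = -1·(11/3) since 3 mod 4 = 3, 11 mod 4 = 3; sign now +1
(11/3) = (2/3)   [reduce mod 3]
2 = 2^1·1; (2/3) = -1 since 3 mod 8 = 3, so (2/3) = (-1)^1·(1/3); sign now -1
(1/3) = 1; final value = sign = -1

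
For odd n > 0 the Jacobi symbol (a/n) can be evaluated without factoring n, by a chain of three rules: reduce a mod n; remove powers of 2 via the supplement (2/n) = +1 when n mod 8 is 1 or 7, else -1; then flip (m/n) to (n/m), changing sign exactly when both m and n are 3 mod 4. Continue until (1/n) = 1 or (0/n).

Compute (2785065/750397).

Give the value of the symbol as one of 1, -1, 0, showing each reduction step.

(2785065/750397): 2785065 mod 750397 = 533874, so (2785065/750397) = (533874/750397)
factor out 2^1: 533874 = 2^1·266937; with 750397 mod 8 = 5, (2/750397) = -1; sign now -1; continue with (266937/750397)
flip (266937/750397) -> (750397/266937): both odd, 266937 mod 4 = 1, 750397 mod 4 = 1, so the flip contributes +1; sign now -1
(750397/266937): 750397 mod 266937 = 216523, so (750397/266937) = (216523/266937)
flip (216523/266937) -> (266937/216523): both odd, 216523 mod 4 = 3, 266937 mod 4 = 1, so the flip contributes +1; sign now -1
(266937/216523): 266937 mod 216523 = 50414, so (266937/216523) = (50414/216523)
factor out 2^1: 50414 = 2^1·25207; with 216523 mod 8 = 3, (2/216523) = -1; sign now +1; continue with (25207/216523)
flip (25207/216523) -> (216523/25207): both odd, 25207 mod 4 = 3, 216523 mod 4 = 3, so the flip contributes -1; sign now -1
(216523/25207): 216523 mod 25207 = 14867, so (216523/25207) = (14867/25207)
flip (14867/25207) -> (25207/14867): both odd, 14867 mod 4 = 3, 25207 mod 4 = 3, so the flip contributes -1; sign now +1
(25207/14867): 25207 mod 14867 = 10340, so (25207/14867) = (10340/14867)
factor out 2^2: 10340 = 2^2·2585; with 14867 mod 8 = 3, (2/14867) = -1; sign now +1; continue with (2585/14867)
flip (2585/14867) -> (14867/2585): both odd, 2585 mod 4 = 1, 14867 mod 4 = 3, so the flip contributes +1; sign now +1
(14867/2585): 14867 mod 2585 = 1942, so (14867/2585) = (1942/2585)
factor out 2^1: 1942 = 2^1·971; with 2585 mod 8 = 1, (2/2585) = +1; sign now +1; continue with (971/2585)
flip (971/2585) -> (2585/971): both odd, 971 mod 4 = 3, 2585 mod 4 = 1, so the flip contributes +1; sign now +1
(2585/971): 2585 mod 971 = 643, so (2585/971) = (643/971)
flip (643/971) -> (971/643): both odd, 643 mod 4 = 3, 971 mod 4 = 3, so the flip contributes -1; sign now -1
(971/643): 971 mod 643 = 328, so (971/643) = (328/643)
factor out 2^3: 328 = 2^3·41; with 643 mod 8 = 3, (2/643) = -1; sign now +1; continue with (41/643)
flip (41/643) -> (643/41): both odd, 41 mod 4 = 1, 643 mod 4 = 3, so the flip contributes +1; sign now +1
(643/41): 643 mod 41 = 28, so (643/41) = (28/41)
factor out 2^2: 28 = 2^2·7; with 41 mod 8 = 1, (2/41) = +1; sign now +1; continue with (7/41)
flip (7/41) -> (41/7): both odd, 7 mod 4 = 3, 41 mod 4 = 1, so the flip contributes +1; sign now +1
(41/7): 41 mod 7 = 6, so (41/7) = (6/7)
factor out 2^1: 6 = 2^1·3; with 7 mod 8 = 7, (2/7) = +1; sign now +1; continue with (3/7)
flip (3/7) -> (7/3): both odd, 3 mod 4 = 3, 7 mod 4 = 3, so the flip contributes -1; sign now -1
(7/3): 7 mod 3 = 1, so (7/3) = (1/3)
reached (1/3) = 1, so the symbol is -1

-1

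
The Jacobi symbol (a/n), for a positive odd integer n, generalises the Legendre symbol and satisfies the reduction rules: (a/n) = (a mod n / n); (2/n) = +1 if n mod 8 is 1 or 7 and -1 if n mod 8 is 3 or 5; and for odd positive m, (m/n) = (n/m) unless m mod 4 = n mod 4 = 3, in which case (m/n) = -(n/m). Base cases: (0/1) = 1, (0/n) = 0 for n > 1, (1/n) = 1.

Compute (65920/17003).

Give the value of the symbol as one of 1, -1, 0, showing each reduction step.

(65920/17003): 65920 mod 17003 = 14911, so (65920/17003) = (14911/17003)
flip (14911/17003) -> (17003/14911): both odd, 14911 mod 4 = 3, 17003 mod 4 = 3, so the flip contributes -1; sign now -1
(17003/14911): 17003 mod 14911 = 2092, so (17003/14911) = (2092/14911)
factor out 2^2: 2092 = 2^2·523; with 14911 mod 8 = 7, (2/14911) = +1; sign now -1; continue with (523/14911)
flip (523/14911) -> (14911/523): both odd, 523 mod 4 = 3, 14911 mod 4 = 3, so the flip contributes -1; sign now +1
(14911/523): 14911 mod 523 = 267, so (14911/523) = (267/523)
flip (267/523) -> (523/267): both odd, 267 mod 4 = 3, 523 mod 4 = 3, so the flip contributes -1; sign now -1
(523/267): 523 mod 267 = 256, so (523/267) = (256/267)
factor out 2^8: 256 = 2^8·1; with 267 mod 8 = 3, (2/267) = -1; sign now -1; continue with (1/267)
reached (1/267) = 1, so the symbol is -1

-1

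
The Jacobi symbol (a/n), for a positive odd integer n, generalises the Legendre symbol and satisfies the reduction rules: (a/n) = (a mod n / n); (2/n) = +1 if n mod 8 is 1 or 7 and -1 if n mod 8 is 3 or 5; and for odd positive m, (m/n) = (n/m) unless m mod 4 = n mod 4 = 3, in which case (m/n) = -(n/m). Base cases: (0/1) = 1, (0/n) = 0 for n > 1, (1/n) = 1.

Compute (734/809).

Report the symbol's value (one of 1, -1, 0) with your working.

-1

factor out 2^1: 734 = 2^1·367; with 809 mod 8 = 1, (2/809) = +1; sign now +1; continue with (367/809)
flip (367/809) -> (809/367): both odd, 367 mod 4 = 3, 809 mod 4 = 1, so the flip contributes +1; sign now +1
(809/367): 809 mod 367 = 75, so (809/367) = (75/367)
flip (75/367) -> (367/75): both odd, 75 mod 4 = 3, 367 mod 4 = 3, so the flip contributes -1; sign now -1
(367/75): 367 mod 75 = 67, so (367/75) = (67/75)
flip (67/75) -> (75/67): both odd, 67 mod 4 = 3, 75 mod 4 = 3, so the flip contributes -1; sign now +1
(75/67): 75 mod 67 = 8, so (75/67) = (8/67)
factor out 2^3: 8 = 2^3·1; with 67 mod 8 = 3, (2/67) = -1; sign now -1; continue with (1/67)
reached (1/67) = 1, so the symbol is -1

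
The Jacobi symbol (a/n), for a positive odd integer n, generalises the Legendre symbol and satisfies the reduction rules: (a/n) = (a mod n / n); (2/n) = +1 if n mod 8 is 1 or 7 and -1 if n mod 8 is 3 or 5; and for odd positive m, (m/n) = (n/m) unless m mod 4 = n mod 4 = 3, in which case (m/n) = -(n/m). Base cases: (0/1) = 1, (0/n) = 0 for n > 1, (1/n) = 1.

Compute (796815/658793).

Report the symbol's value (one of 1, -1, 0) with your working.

-1

(796815/658793) = (138022/658793)   [reduce mod 658793]
138022 = 2^1·69011; (2/658793) = +1 since 658793 mod 8 = 1, so (138022/658793) = (+1)^1·(69011/658793); sign now +1
reciprocity: (69011/658793) = +1·(658793/69011) since 69011 mod 4 = 3, 658793 mod 4 = 1; sign now +1
(658793/69011) = (37694/69011)   [reduce mod 69011]
37694 = 2^1·18847; (2/69011) = -1 since 69011 mod 8 = 3, so (37694/69011) = (-1)^1·(18847/69011); sign now -1
reciprocity: (18847/69011) = -1·(69011/18847) since 18847 mod 4 = 3, 69011 mod 4 = 3; sign now +1
(69011/18847) = (12470/18847)   [reduce mod 18847]
12470 = 2^1·6235; (2/18847) = +1 since 18847 mod 8 = 7, so (12470/18847) = (+1)^1·(6235/18847); sign now +1
reciprocity: (6235/18847) = -1·(18847/6235) since 6235 mod 4 = 3, 18847 mod 4 = 3; sign now -1
(18847/6235) = (142/6235)   [reduce mod 6235]
142 = 2^1·71; (2/6235) = -1 since 6235 mod 8 = 3, so (142/6235) = (-1)^1·(71/6235); sign now +1
reciprocity: (71/6235) = -1·(6235/71) since 71 mod 4 = 3, 6235 mod 4 = 3; sign now -1
(6235/71) = (58/71)   [reduce mod 71]
58 = 2^1·29; (2/71) = +1 since 71 mod 8 = 7, so (58/71) = (+1)^1·(29/71); sign now -1
reciprocity: (29/71) = +1·(71/29) since 29 mod 4 = 1, 71 mod 4 = 3; sign now -1
(71/29) = (13/29)   [reduce mod 29]
reciprocity: (13/29) = +1·(29/13) since 13 mod 4 = 1, 29 mod 4 = 1; sign now -1
(29/13) = (3/13)   [reduce mod 13]
reciprocity: (3/13) = +1·(13/3) since 3 mod 4 = 3, 13 mod 4 = 1; sign now -1
(13/3) = (1/3)   [reduce mod 3]
(1/3) = 1; final value = sign = -1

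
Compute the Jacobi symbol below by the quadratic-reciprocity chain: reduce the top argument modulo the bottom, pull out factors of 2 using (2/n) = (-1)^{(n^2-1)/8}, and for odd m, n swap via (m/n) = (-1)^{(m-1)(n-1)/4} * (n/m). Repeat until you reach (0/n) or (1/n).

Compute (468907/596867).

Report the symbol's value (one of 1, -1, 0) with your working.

-1

reciprocity: (468907/596867) = -1·(596867/468907) since 468907 mod 4 = 3, 596867 mod 4 = 3; sign now -1
(596867/468907) = (127960/468907)   [reduce mod 468907]
127960 = 2^3·15995; (2/468907) = -1 since 468907 mod 8 = 3, so (127960/468907) = (-1)^3·(15995/468907); sign now +1
reciprocity: (15995/468907) = -1·(468907/15995) since 15995 mod 4 = 3, 468907 mod 4 = 3; sign now -1
(468907/15995) = (5052/15995)   [reduce mod 15995]
5052 = 2^2·1263; (2/15995) = -1 since 15995 mod 8 = 3, so (5052/15995) = (-1)^2·(1263/15995); sign now -1
reciprocity: (1263/15995) = -1·(15995/1263) since 1263 mod 4 = 3, 15995 mod 4 = 3; sign now +1
(15995/1263) = (839/1263)   [reduce mod 1263]
reciprocity: (839/1263) = -1·(1263/839) since 839 mod 4 = 3, 1263 mod 4 = 3; sign now -1
(1263/839) = (424/839)   [reduce mod 839]
424 = 2^3·53; (2/839) = +1 since 839 mod 8 = 7, so (424/839) = (+1)^3·(53/839); sign now -1
reciprocity: (53/839) = +1·(839/53) since 53 mod 4 = 1, 839 mod 4 = 3; sign now -1
(839/53) = (44/53)   [reduce mod 53]
44 = 2^2·11; (2/53) = -1 since 53 mod 8 = 5, so (44/53) = (-1)^2·(11/53); sign now -1
reciprocity: (11/53) = +1·(53/11) since 11 mod 4 = 3, 53 mod 4 = 1; sign now -1
(53/11) = (9/11)   [reduce mod 11]
reciprocity: (9/11) = +1·(11/9) since 9 mod 4 = 1, 11 mod 4 = 3; sign now -1
(11/9) = (2/9)   [reduce mod 9]
2 = 2^1·1; (2/9) = +1 since 9 mod 8 = 1, so (2/9) = (+1)^1·(1/9); sign now -1
(1/9) = 1; final value = sign = -1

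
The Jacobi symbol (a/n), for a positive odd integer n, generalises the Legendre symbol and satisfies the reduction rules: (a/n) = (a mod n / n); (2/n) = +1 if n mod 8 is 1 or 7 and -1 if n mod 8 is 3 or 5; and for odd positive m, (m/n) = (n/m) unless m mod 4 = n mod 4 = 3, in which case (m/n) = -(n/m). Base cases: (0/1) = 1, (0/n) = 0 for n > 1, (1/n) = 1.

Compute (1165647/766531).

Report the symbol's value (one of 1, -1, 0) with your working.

1

(1165647/766531) = (399116/766531)   [reduce mod 766531]
399116 = 2^2·99779; (2/766531) = -1 since 766531 mod 8 = 3, so (399116/766531) = (-1)^2·(99779/766531); sign now +1
reciprocity: (99779/766531) = -1·(766531/99779) since 99779 mod 4 = 3, 766531 mod 4 = 3; sign now -1
(766531/99779) = (68078/99779)   [reduce mod 99779]
68078 = 2^1·34039; (2/99779) = -1 since 99779 mod 8 = 3, so (68078/99779) = (-1)^1·(34039/99779); sign now +1
reciprocity: (34039/99779) = -1·(99779/34039) since 34039 mod 4 = 3, 99779 mod 4 = 3; sign now -1
(99779/34039) = (31701/34039)   [reduce mod 34039]
reciprocity: (31701/34039) = +1·(34039/31701) since 31701 mod 4 = 1, 34039 mod 4 = 3; sign now -1
(34039/31701) = (2338/31701)   [reduce mod 31701]
2338 = 2^1·1169; (2/31701) = -1 since 31701 mod 8 = 5, so (2338/31701) = (-1)^1·(1169/31701); sign now +1
reciprocity: (1169/31701) = +1·(31701/1169) since 1169 mod 4 = 1, 31701 mod 4 = 1; sign now +1
(31701/1169) = (138/1169)   [reduce mod 1169]
138 = 2^1·69; (2/1169) = +1 since 1169 mod 8 = 1, so (138/1169) = (+1)^1·(69/1169); sign now +1
reciprocity: (69/1169) = +1·(1169/69) since 69 mod 4 = 1, 1169 mod 4 = 1; sign now +1
(1169/69) = (65/69)   [reduce mod 69]
reciprocity: (65/69) = +1·(69/65) since 65 mod 4 = 1, 69 mod 4 = 1; sign now +1
(69/65) = (4/65)   [reduce mod 65]
4 = 2^2·1; (2/65) = +1 since 65 mod 8 = 1, so (4/65) = (+1)^2·(1/65); sign now +1
(1/65) = 1; final value = sign = +1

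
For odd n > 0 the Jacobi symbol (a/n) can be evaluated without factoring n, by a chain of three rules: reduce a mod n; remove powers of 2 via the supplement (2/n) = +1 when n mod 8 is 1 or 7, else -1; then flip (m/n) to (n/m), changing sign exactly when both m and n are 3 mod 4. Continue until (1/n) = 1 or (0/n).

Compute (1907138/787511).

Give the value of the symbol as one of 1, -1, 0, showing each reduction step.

1

(1907138/787511) = (332116/787511)   [reduce mod 787511]
332116 = 2^2·83029; (2/787511) = +1 since 787511 mod 8 = 7, so (332116/787511) = (+1)^2·(83029/787511); sign now +1
reciprocity: (83029/787511) = +1·(787511/83029) since 83029 mod 4 = 1, 787511 mod 4 = 3; sign now +1
(787511/83029) = (40250/83029)   [reduce mod 83029]
40250 = 2^1·20125; (2/83029) = -1 since 83029 mod 8 = 5, so (40250/83029) = (-1)^1·(20125/83029); sign now -1
reciprocity: (20125/83029) = +1·(83029/20125) since 20125 mod 4 = 1, 83029 mod 4 = 1; sign now -1
(83029/20125) = (2529/20125)   [reduce mod 20125]
reciprocity: (2529/20125) = +1·(20125/2529) since 2529 mod 4 = 1, 20125 mod 4 = 1; sign now -1
(20125/2529) = (2422/2529)   [reduce mod 2529]
2422 = 2^1·1211; (2/2529) = +1 since 2529 mod 8 = 1, so (2422/2529) = (+1)^1·(1211/2529); sign now -1
reciprocity: (1211/2529) = +1·(2529/1211) since 1211 mod 4 = 3, 2529 mod 4 = 1; sign now -1
(2529/1211) = (107/1211)   [reduce mod 1211]
reciprocity: (107/1211) = -1·(1211/107) since 107 mod 4 = 3, 1211 mod 4 = 3; sign now +1
(1211/107) = (34/107)   [reduce mod 107]
34 = 2^1·17; (2/107) = -1 since 107 mod 8 = 3, so (34/107) = (-1)^1·(17/107); sign now -1
reciprocity: (17/107) = +1·(107/17) since 17 mod 4 = 1, 107 mod 4 = 3; sign now -1
(107/17) = (5/17)   [reduce mod 17]
reciprocity: (5/17) = +1·(17/5) since 5 mod 4 = 1, 17 mod 4 = 1; sign now -1
(17/5) = (2/5)   [reduce mod 5]
2 = 2^1·1; (2/5) = -1 since 5 mod 8 = 5, so (2/5) = (-1)^1·(1/5); sign now +1
(1/5) = 1; final value = sign = +1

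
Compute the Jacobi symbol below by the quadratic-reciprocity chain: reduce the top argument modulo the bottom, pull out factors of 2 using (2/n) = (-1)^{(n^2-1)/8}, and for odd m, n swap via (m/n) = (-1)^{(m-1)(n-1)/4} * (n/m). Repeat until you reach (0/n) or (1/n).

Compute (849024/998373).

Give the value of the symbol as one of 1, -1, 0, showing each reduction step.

factor out 2^7: 849024 = 2^7·6633; with 998373 mod 8 = 5, (2/998373) = -1; sign now -1; continue with (6633/998373)
flip (6633/998373) -> (998373/6633): both odd, 6633 mod 4 = 1, 998373 mod 4 = 1, so the flip contributes +1; sign now -1
(998373/6633): 998373 mod 6633 = 3423, so (998373/6633) = (3423/6633)
flip (3423/6633) -> (6633/3423): both odd, 3423 mod 4 = 3, 6633 mod 4 = 1, so the flip contributes +1; sign now -1
(6633/3423): 6633 mod 3423 = 3210, so (6633/3423) = (3210/3423)
factor out 2^1: 3210 = 2^1·1605; with 3423 mod 8 = 7, (2/3423) = +1; sign now -1; continue with (1605/3423)
flip (1605/3423) -> (3423/1605): both odd, 1605 mod 4 = 1, 3423 mod 4 = 3, so the flip contributes +1; sign now -1
(3423/1605): 3423 mod 1605 = 213, so (3423/1605) = (213/1605)
flip (213/1605) -> (1605/213): both odd, 213 mod 4 = 1, 1605 mod 4 = 1, so the flip contributes +1; sign now -1
(1605/213): 1605 mod 213 = 114, so (1605/213) = (114/213)
factor out 2^1: 114 = 2^1·57; with 213 mod 8 = 5, (2/213) = -1; sign now +1; continue with (57/213)
flip (57/213) -> (213/57): both odd, 57 mod 4 = 1, 213 mod 4 = 1, so the flip contributes +1; sign now +1
(213/57): 213 mod 57 = 42, so (213/57) = (42/57)
factor out 2^1: 42 = 2^1·21; with 57 mod 8 = 1, (2/57) = +1; sign now +1; continue with (21/57)
flip (21/57) -> (57/21): both odd, 21 mod 4 = 1, 57 mod 4 = 1, so the flip contributes +1; sign now +1
(57/21): 57 mod 21 = 15, so (57/21) = (15/21)
flip (15/21) -> (21/15): both odd, 15 mod 4 = 3, 21 mod 4 = 1, so the flip contributes +1; sign now +1
(21/15): 21 mod 15 = 6, so (21/15) = (6/15)
factor out 2^1: 6 = 2^1·3; with 15 mod 8 = 7, (2/15) = +1; sign now +1; continue with (3/15)
flip (3/15) -> (15/3): both odd, 3 mod 4 = 3, 15 mod 4 = 3, so the flip contributes -1; sign now -1
(15/3): 15 mod 3 = 0, so (15/3) = (0/3)
reached (0/3); gcd(a, n) > 1, so (0/3) = 0 and the symbol is 0

0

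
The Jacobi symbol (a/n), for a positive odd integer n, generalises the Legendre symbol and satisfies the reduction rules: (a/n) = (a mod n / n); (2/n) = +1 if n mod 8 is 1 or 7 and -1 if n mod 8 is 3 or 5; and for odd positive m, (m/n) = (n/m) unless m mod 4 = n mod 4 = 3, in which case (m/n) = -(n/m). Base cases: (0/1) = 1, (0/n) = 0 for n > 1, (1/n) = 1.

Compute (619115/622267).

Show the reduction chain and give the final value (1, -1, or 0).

flip (619115/622267) -> (622267/619115): both odd, 619115 mod 4 = 3, 622267 mod 4 = 3, so the flip contributes -1; sign now -1
(622267/619115): 622267 mod 619115 = 3152, so (622267/619115) = (3152/619115)
factor out 2^4: 3152 = 2^4·197; with 619115 mod 8 = 3, (2/619115) = -1; sign now -1; continue with (197/619115)
flip (197/619115) -> (619115/197): both odd, 197 mod 4 = 1, 619115 mod 4 = 3, so the flip contributes +1; sign now -1
(619115/197): 619115 mod 197 = 141, so (619115/197) = (141/197)
flip (141/197) -> (197/141): both odd, 141 mod 4 = 1, 197 mod 4 = 1, so the flip contributes +1; sign now -1
(197/141): 197 mod 141 = 56, so (197/141) = (56/141)
factor out 2^3: 56 = 2^3·7; with 141 mod 8 = 5, (2/141) = -1; sign now +1; continue with (7/141)
flip (7/141) -> (141/7): both odd, 7 mod 4 = 3, 141 mod 4 = 1, so the flip contributes +1; sign now +1
(141/7): 141 mod 7 = 1, so (141/7) = (1/7)
reached (1/7) = 1, so the symbol is +1

1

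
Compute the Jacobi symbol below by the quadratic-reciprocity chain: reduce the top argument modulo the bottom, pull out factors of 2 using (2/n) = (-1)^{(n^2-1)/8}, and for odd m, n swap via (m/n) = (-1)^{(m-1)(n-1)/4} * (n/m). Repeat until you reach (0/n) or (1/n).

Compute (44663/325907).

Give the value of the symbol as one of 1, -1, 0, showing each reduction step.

1

flip (44663/325907) -> (325907/44663): both odd, 44663 mod 4 = 3, 325907 mod 4 = 3, so the flip contributes -1; sign now -1
(325907/44663): 325907 mod 44663 = 13266, so (325907/44663) = (13266/44663)
factor out 2^1: 13266 = 2^1·6633; with 44663 mod 8 = 7, (2/44663) = +1; sign now -1; continue with (6633/44663)
flip (6633/44663) -> (44663/6633): both odd, 6633 mod 4 = 1, 44663 mod 4 = 3, so the flip contributes +1; sign now -1
(44663/6633): 44663 mod 6633 = 4865, so (44663/6633) = (4865/6633)
flip (4865/6633) -> (6633/4865): both odd, 4865 mod 4 = 1, 6633 mod 4 = 1, so the flip contributes +1; sign now -1
(6633/4865): 6633 mod 4865 = 1768, so (6633/4865) = (1768/4865)
factor out 2^3: 1768 = 2^3·221; with 4865 mod 8 = 1, (2/4865) = +1; sign now -1; continue with (221/4865)
flip (221/4865) -> (4865/221): both odd, 221 mod 4 = 1, 4865 mod 4 = 1, so the flip contributes +1; sign now -1
(4865/221): 4865 mod 221 = 3, so (4865/221) = (3/221)
flip (3/221) -> (221/3): both odd, 3 mod 4 = 3, 221 mod 4 = 1, so the flip contributes +1; sign now -1
(221/3): 221 mod 3 = 2, so (221/3) = (2/3)
factor out 2^1: 2 = 2^1·1; with 3 mod 8 = 3, (2/3) = -1; sign now +1; continue with (1/3)
reached (1/3) = 1, so the symbol is +1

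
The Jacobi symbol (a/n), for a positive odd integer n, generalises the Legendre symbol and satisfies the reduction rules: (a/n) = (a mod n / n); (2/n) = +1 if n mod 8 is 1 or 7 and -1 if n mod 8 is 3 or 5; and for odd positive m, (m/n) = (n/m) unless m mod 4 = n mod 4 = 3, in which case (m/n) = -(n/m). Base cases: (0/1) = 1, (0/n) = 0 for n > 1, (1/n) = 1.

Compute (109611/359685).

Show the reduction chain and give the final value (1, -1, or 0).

reciprocity: (109611/359685) = +1·(359685/109611) since 109611 mod 4 = 3, 359685 mod 4 = 1; sign now +1
(359685/109611) = (30852/109611)   [reduce mod 109611]
30852 = 2^2·7713; (2/109611) = -1 since 109611 mod 8 = 3, so (30852/109611) = (-1)^2·(7713/109611); sign now +1
reciprocity: (7713/109611) = +1·(109611/7713) since 7713 mod 4 = 1, 109611 mod 4 = 3; sign now +1
(109611/7713) = (1629/7713)   [reduce mod 7713]
reciprocity: (1629/7713) = +1·(7713/1629) since 1629 mod 4 = 1, 7713 mod 4 = 1; sign now +1
(7713/1629) = (1197/1629)   [reduce mod 1629]
reciprocity: (1197/1629) = +1·(1629/1197) since 1197 mod 4 = 1, 1629 mod 4 = 1; sign now +1
(1629/1197) = (432/1197)   [reduce mod 1197]
432 = 2^4·27; (2/1197) = -1 since 1197 mod 8 = 5, so (432/1197) = (-1)^4·(27/1197); sign now +1
reciprocity: (27/1197) = +1·(1197/27) since 27 mod 4 = 3, 1197 mod 4 = 1; sign now +1
(1197/27) = (9/27)   [reduce mod 27]
reciprocity: (9/27) = +1·(27/9) since 9 mod 4 = 1, 27 mod 4 = 3; sign now +1
(27/9) = (0/9)   [reduce mod 9]
(0/9) = 0   [gcd(a, n) > 1]; final value = 0

0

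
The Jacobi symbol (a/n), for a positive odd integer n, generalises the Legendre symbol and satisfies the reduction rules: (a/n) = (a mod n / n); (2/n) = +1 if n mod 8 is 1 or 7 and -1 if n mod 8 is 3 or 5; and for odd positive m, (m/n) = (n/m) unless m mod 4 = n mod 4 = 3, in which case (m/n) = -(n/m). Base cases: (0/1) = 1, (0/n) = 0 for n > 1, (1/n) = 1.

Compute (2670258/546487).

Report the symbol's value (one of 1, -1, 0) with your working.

(2670258/546487) = (484310/546487)   [reduce mod 546487]
484310 = 2^1·242155; (2/546487) = +1 since 546487 mod 8 = 7, so (484310/546487) = (+1)^1·(242155/546487); sign now +1
reciprocity: (242155/546487) = -1·(546487/242155) since 242155 mod 4 = 3, 546487 mod 4 = 3; sign now -1
(546487/242155) = (62177/242155)   [reduce mod 242155]
reciprocity: (62177/242155) = +1·(242155/62177) since 62177 mod 4 = 1, 242155 mod 4 = 3; sign now -1
(242155/62177) = (55624/62177)   [reduce mod 62177]
55624 = 2^3·6953; (2/62177) = +1 since 62177 mod 8 = 1, so (55624/62177) = (+1)^3·(6953/62177); sign now -1
reciprocity: (6953/62177) = +1·(62177/6953) since 6953 mod 4 = 1, 62177 mod 4 = 1; sign now -1
(62177/6953) = (6553/6953)   [reduce mod 6953]
reciprocity: (6553/6953) = +1·(6953/6553) since 6553 mod 4 = 1, 6953 mod 4 = 1; sign now -1
(6953/6553) = (400/6553)   [reduce mod 6553]
400 = 2^4·25; (2/6553) = +1 since 6553 mod 8 = 1, so (400/6553) = (+1)^4·(25/6553); sign now -1
reciprocity: (25/6553) = +1·(6553/25) since 25 mod 4 = 1, 6553 mod 4 = 1; sign now -1
(6553/25) = (3/25)   [reduce mod 25]
reciprocity: (3/25) = +1·(25/3) since 3 mod 4 = 3, 25 mod 4 = 1; sign now -1
(25/3) = (1/3)   [reduce mod 3]
(1/3) = 1; final value = sign = -1

-1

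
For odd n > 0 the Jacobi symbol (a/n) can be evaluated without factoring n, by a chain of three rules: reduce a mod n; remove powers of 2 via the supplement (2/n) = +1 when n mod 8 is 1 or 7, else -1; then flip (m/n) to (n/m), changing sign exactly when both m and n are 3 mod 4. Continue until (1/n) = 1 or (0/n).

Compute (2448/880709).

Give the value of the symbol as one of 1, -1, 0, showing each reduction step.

-1

2448 = 2^4·153; (2/880709) = -1 since 880709 mod 8 = 5, so (2448/880709) = (-1)^4·(153/880709); sign now +1
reciprocity: (153/880709) = +1·(880709/153) since 153 mod 4 = 1, 880709 mod 4 = 1; sign now +1
(880709/153) = (41/153)   [reduce mod 153]
reciprocity: (41/153) = +1·(153/41) since 41 mod 4 = 1, 153 mod 4 = 1; sign now +1
(153/41) = (30/41)   [reduce mod 41]
30 = 2^1·15; (2/41) = +1 since 41 mod 8 = 1, so (30/41) = (+1)^1·(15/41); sign now +1
reciprocity: (15/41) = +1·(41/15) since 15 mod 4 = 3, 41 mod 4 = 1; sign now +1
(41/15) = (11/15)   [reduce mod 15]
reciprocity: (11/15) = -1·(15/11) since 11 mod 4 = 3, 15 mod 4 = 3; sign now -1
(15/11) = (4/11)   [reduce mod 11]
4 = 2^2·1; (2/11) = -1 since 11 mod 8 = 3, so (4/11) = (-1)^2·(1/11); sign now -1
(1/11) = 1; final value = sign = -1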